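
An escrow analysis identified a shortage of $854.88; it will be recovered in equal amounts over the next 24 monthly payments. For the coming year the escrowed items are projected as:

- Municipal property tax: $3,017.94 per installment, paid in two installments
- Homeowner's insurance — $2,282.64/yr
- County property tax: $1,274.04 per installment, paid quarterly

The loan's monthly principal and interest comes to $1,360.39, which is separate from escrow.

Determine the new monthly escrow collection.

Municipal property tax = $3,017.94 × 2 = $6,035.88 annually
Homeowner's insurance = $2,282.64 annually
County property tax = $1,274.04 × 4 = $5,096.16 annually
Combined annual = $6,035.88 + $2,282.64 + $5,096.16 = $13,414.68
Base monthly escrow = $13,414.68 / 12 = $1,117.89
Shortage spread = $854.88 / 24 = $35.62/mo
New monthly escrow = $1,117.89 + $35.62 = $1,153.51

$1,153.51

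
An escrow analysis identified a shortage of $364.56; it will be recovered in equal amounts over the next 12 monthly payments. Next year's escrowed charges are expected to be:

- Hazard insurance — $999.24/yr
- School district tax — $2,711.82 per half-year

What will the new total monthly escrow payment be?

$565.62

Hazard insurance: $999.24
School district tax: $2,711.82 × 2 = $5,423.64
Yearly total = $6,422.88
Base monthly escrow = $6,422.88 ÷ 12 = $535.24
Shortage spread = $364.56 / 12 = $30.38/mo
Adjusted monthly = $535.24 + $30.38 = $565.62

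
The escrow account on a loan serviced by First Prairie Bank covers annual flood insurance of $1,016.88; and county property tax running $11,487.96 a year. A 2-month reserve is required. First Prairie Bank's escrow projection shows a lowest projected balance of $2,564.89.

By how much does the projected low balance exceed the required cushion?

$480.75

Flood insurance: $1,016.88
County property tax: $11,487.96
Total annual escrow = $1,016.88 + $11,487.96 = $12,504.84
Base monthly escrow = $12,504.84 ÷ 12 = $1,042.07
Required reserve = 2 × $1,042.07 = $2,084.14
Excess over cushion: $2,564.89 − $2,084.14 = $480.75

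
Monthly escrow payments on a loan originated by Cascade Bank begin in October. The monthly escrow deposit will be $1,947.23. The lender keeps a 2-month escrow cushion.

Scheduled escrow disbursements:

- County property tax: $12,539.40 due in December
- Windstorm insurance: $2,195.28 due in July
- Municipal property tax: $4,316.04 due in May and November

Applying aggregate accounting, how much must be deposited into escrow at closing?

Cushion = 2 × $1,947.23 = $3,894.46
Trial balance (start $0, +$1,947.23 each month, − disbursements):
  Oct: +$1,947.23 → $1,947.23
  Nov: +$1,947.23 − $4,316.04 → -$421.58
  Dec: +$1,947.23 − $12,539.40 → -$11,013.75
  Jan: +$1,947.23 → -$9,066.52
  Feb: +$1,947.23 → -$7,119.29
  Mar: +$1,947.23 → -$5,172.06
  Apr: +$1,947.23 → -$3,224.83
  May: +$1,947.23 − $4,316.04 → -$5,593.64
  Jun: +$1,947.23 → -$3,646.41
  Jul: +$1,947.23 − $2,195.28 → -$3,894.46
  Aug: +$1,947.23 → -$1,947.23
  Sep: +$1,947.23 → $0.00
Lowest trial balance = -$11,013.75 (Dec)
Initial deposit = cushion − low point = $3,894.46 − (-$11,013.75) = $14,908.21

$14,908.21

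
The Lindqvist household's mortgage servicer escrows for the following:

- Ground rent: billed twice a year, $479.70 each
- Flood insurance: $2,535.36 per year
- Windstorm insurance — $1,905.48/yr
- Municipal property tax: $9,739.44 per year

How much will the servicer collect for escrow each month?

$1,261.64

Ground rent — $479.70 × 2 = $959.40
Flood insurance — $2,535.36
Windstorm insurance — $1,905.48
Municipal property tax — $9,739.44
Total annual escrow = $15,139.68
Per month = $15,139.68 ÷ 12 = $1,261.64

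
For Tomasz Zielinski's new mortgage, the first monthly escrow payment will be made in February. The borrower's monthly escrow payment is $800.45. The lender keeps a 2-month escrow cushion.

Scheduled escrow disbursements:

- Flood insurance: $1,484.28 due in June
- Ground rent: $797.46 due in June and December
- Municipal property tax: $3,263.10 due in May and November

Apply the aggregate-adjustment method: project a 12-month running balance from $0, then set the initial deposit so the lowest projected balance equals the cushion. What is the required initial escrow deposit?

$3,143.49

Cushion = 2 × $800.45 = $1,600.90
Trial balance (start $0, +$800.45 each month, − disbursements):
  Feb: +$800.45 → $800.45
  Mar: +$800.45 → $1,600.90
  Apr: +$800.45 → $2,401.35
  May: +$800.45 − $3,263.10 → -$61.30
  Jun: +$800.45 − $2,281.74 → -$1,542.59
  Jul: +$800.45 → -$742.14
  Aug: +$800.45 → $58.31
  Sep: +$800.45 → $858.76
  Oct: +$800.45 → $1,659.21
  Nov: +$800.45 − $3,263.10 → -$803.44
  Dec: +$800.45 − $797.46 → -$800.45
  Jan: +$800.45 → $0.00
Lowest trial balance = -$1,542.59 (Jun)
Initial deposit = cushion − low point = $1,600.90 − (-$1,542.59) = $3,143.49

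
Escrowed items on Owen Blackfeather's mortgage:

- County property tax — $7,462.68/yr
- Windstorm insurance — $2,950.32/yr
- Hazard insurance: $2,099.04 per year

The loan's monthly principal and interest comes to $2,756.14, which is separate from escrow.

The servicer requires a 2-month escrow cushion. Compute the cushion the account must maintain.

$2,085.34

County property tax = $7,462.68 per year
Windstorm insurance = $2,950.32 per year
Hazard insurance = $2,099.04 per year
Annual escrow total = $12,512.04
Per month = $12,512.04 ÷ 12 = $1,042.67
Cushion = 2 × $1,042.67 = $2,085.34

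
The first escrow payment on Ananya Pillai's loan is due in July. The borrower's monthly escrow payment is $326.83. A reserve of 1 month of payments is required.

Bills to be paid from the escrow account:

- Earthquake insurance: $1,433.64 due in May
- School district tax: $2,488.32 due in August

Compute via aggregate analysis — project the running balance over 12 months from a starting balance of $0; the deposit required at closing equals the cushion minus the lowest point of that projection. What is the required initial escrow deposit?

$2,161.49

Cushion = 1 × $326.83 = $326.83
Trial balance (start $0, +$326.83 each month, − disbursements):
  Jul: +$326.83 → $326.83
  Aug: +$326.83 − $2,488.32 → -$1,834.66
  Sep: +$326.83 → -$1,507.83
  Oct: +$326.83 → -$1,181.00
  Nov: +$326.83 → -$854.17
  Dec: +$326.83 → -$527.34
  Jan: +$326.83 → -$200.51
  Feb: +$326.83 → $126.32
  Mar: +$326.83 → $453.15
  Apr: +$326.83 → $779.98
  May: +$326.83 − $1,433.64 → -$326.83
  Jun: +$326.83 → $0.00
Lowest trial balance = -$1,834.66 (Aug)
Initial deposit = cushion − low point = $326.83 − (-$1,834.66) = $2,161.49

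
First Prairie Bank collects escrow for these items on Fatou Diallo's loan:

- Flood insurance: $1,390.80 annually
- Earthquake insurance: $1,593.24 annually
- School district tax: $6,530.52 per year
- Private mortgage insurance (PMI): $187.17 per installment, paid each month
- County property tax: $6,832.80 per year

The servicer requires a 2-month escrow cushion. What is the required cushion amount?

Flood insurance = $1,390.80 per year
Earthquake insurance = $1,593.24 per year
School district tax = $6,530.52 per year
Private mortgage insurance (PMI) = $187.17 × 12 = $2,246.04 per year
County property tax = $6,832.80 per year
Annual escrow total = $1,390.80 + $1,593.24 + $6,530.52 + $2,246.04 + $6,832.80 = $18,593.40
Monthly = $18,593.40 / 12 = $1,549.45
Required cushion = 2 × $1,549.45 = $3,098.90

$3,098.90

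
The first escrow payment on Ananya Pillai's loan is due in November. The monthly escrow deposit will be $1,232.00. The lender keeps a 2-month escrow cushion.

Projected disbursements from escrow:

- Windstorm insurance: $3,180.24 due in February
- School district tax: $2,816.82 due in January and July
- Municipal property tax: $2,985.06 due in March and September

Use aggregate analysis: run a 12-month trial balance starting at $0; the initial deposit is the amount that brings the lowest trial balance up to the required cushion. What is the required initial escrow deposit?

Cushion = 2 × $1,232.00 = $2,464.00
Trial balance (start $0, +$1,232.00 each month, − disbursements):
  Nov: +$1,232.00 → $1,232.00
  Dec: +$1,232.00 → $2,464.00
  Jan: +$1,232.00 − $2,816.82 → $879.18
  Feb: +$1,232.00 − $3,180.24 → -$1,069.06
  Mar: +$1,232.00 − $2,985.06 → -$2,822.12
  Apr: +$1,232.00 → -$1,590.12
  May: +$1,232.00 → -$358.12
  Jun: +$1,232.00 → $873.88
  Jul: +$1,232.00 − $2,816.82 → -$710.94
  Aug: +$1,232.00 → $521.06
  Sep: +$1,232.00 − $2,985.06 → -$1,232.00
  Oct: +$1,232.00 → $0.00
Lowest trial balance = -$2,822.12 (Mar)
Initial deposit = cushion − low point = $2,464.00 − (-$2,822.12) = $5,286.12

$5,286.12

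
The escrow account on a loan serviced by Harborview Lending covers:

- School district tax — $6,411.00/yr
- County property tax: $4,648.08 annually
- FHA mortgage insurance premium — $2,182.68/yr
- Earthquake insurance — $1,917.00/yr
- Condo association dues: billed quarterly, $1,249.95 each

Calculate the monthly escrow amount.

School district tax: $6,411.00/yr
County property tax: $4,648.08/yr
FHA mortgage insurance premium: $2,182.68/yr
Earthquake insurance: $1,917.00/yr
Condo association dues: $1,249.95 × 4 = $4,999.80/yr
Yearly total = $6,411.00 + $4,648.08 + $2,182.68 + $1,917.00 + $4,999.80 = $20,158.56
Per month = $20,158.56 / 12 = $1,679.88

$1,679.88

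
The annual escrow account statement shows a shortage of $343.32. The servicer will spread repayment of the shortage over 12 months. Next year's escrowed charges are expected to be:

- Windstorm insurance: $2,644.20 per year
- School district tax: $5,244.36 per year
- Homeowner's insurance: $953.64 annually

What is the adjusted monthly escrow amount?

Windstorm insurance — $2,644.20 annually
School district tax — $5,244.36 annually
Homeowner's insurance — $953.64 annually
Yearly total = $2,644.20 + $5,244.36 + $953.64 = $8,842.20
Monthly = $8,842.20 ÷ 12 = $736.85
Shortage spread = $343.32 / 12 = $28.61/mo
Adjusted monthly = $736.85 + $28.61 = $765.46

$765.46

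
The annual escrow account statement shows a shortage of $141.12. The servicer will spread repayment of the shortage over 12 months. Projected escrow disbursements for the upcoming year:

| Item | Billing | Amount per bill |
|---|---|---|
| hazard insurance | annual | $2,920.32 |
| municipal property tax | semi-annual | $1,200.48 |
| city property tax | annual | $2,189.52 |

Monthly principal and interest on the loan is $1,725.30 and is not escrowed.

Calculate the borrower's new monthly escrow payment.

Hazard insurance = $2,920.32/yr
Municipal property tax = $1,200.48 × 2 = $2,400.96/yr
City property tax = $2,189.52/yr
Total per year = $2,920.32 + $2,400.96 + $2,189.52 = $7,510.80
Monthly = $7,510.80 ÷ 12 = $625.90
Shortage spread = $141.12 / 12 = $11.76/mo
New monthly escrow = $625.90 + $11.76 = $637.66

$637.66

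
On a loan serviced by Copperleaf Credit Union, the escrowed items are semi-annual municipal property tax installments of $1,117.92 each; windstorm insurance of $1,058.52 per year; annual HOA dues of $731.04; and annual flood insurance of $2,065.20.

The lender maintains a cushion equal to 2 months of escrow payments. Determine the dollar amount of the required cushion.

$1,015.10

Municipal property tax — $1,117.92 × 2 = $2,235.84
Windstorm insurance — $1,058.52
HOA dues — $731.04
Flood insurance — $2,065.20
Annual escrow total = $2,235.84 + $1,058.52 + $731.04 + $2,065.20 = $6,090.60
Monthly escrow = $6,090.60 ÷ 12 = $507.55
Reserve = 2 × $507.55 = $1,015.10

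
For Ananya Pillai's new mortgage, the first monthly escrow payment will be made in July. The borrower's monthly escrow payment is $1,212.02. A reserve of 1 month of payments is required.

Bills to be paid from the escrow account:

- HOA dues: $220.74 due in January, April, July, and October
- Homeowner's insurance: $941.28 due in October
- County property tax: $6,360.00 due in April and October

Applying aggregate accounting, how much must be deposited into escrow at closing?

Cushion = 1 × $1,212.02 = $1,212.02
Trial balance (start $0, +$1,212.02 each month, − disbursements):
  Jul: +$1,212.02 − $220.74 → $991.28
  Aug: +$1,212.02 → $2,203.30
  Sep: +$1,212.02 → $3,415.32
  Oct: +$1,212.02 − $7,522.02 → -$2,894.68
  Nov: +$1,212.02 → -$1,682.66
  Dec: +$1,212.02 → -$470.64
  Jan: +$1,212.02 − $220.74 → $520.64
  Feb: +$1,212.02 → $1,732.66
  Mar: +$1,212.02 → $2,944.68
  Apr: +$1,212.02 − $6,580.74 → -$2,424.04
  May: +$1,212.02 → -$1,212.02
  Jun: +$1,212.02 → $0.00
Lowest trial balance = -$2,894.68 (Oct)
Initial deposit = cushion − low point = $1,212.02 − (-$2,894.68) = $4,106.70

$4,106.70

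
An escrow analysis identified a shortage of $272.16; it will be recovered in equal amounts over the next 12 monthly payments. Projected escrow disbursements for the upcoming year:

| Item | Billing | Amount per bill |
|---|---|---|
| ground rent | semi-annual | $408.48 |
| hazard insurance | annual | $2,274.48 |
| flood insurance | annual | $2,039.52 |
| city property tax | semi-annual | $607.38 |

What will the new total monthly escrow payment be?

Ground rent — $408.48 × 2 = $816.96 annually
Hazard insurance — $2,274.48 annually
Flood insurance — $2,039.52 annually
City property tax — $607.38 × 2 = $1,214.76 annually
Total annual escrow = $6,345.72
Base monthly escrow = $6,345.72 / 12 = $528.81
Shortage spread = $272.16 / 12 = $22.68/mo
Adjusted monthly = $528.81 + $22.68 = $551.49

$551.49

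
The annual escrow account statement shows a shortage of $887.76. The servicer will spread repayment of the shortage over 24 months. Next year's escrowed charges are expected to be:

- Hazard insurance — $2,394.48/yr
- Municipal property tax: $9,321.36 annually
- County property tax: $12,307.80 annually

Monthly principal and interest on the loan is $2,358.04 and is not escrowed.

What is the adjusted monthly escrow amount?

Hazard insurance — $2,394.48/yr
Municipal property tax — $9,321.36/yr
County property tax — $12,307.80/yr
Combined annual = $2,394.48 + $9,321.36 + $12,307.80 = $24,023.64
Monthly escrow = $24,023.64 ÷ 12 = $2,001.97
Shortage spread = $887.76 ÷ 24 = $36.99/mo
New monthly escrow = $2,001.97 + $36.99 = $2,038.96

$2,038.96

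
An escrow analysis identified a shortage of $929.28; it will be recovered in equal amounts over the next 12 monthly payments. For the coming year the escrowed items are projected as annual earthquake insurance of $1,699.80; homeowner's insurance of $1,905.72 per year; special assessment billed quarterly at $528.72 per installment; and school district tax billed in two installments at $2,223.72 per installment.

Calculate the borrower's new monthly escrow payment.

Earthquake insurance: $1,699.80/yr
Homeowner's insurance: $1,905.72/yr
Special assessment: $528.72 × 4 = $2,114.88/yr
School district tax: $2,223.72 × 2 = $4,447.44/yr
Yearly total = $10,167.84
Base monthly escrow = $10,167.84 ÷ 12 = $847.32
Shortage spread = $929.28 ÷ 12 = $77.44/mo
New monthly escrow = $847.32 + $77.44 = $924.76

$924.76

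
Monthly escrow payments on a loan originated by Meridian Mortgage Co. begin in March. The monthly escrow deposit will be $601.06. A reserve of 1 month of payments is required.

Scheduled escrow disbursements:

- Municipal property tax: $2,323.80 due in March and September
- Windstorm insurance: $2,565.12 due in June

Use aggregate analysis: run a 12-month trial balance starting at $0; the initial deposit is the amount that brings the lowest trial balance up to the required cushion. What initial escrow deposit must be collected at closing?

Cushion = 1 × $601.06 = $601.06
Trial balance (start $0, +$601.06 each month, − disbursements):
  Mar: +$601.06 − $2,323.80 → -$1,722.74
  Apr: +$601.06 → -$1,121.68
  May: +$601.06 → -$520.62
  Jun: +$601.06 − $2,565.12 → -$2,484.68
  Jul: +$601.06 → -$1,883.62
  Aug: +$601.06 → -$1,282.56
  Sep: +$601.06 − $2,323.80 → -$3,005.30
  Oct: +$601.06 → -$2,404.24
  Nov: +$601.06 → -$1,803.18
  Dec: +$601.06 → -$1,202.12
  Jan: +$601.06 → -$601.06
  Feb: +$601.06 → $0.00
Lowest trial balance = -$3,005.30 (Sep)
Initial deposit = cushion − low point = $601.06 − (-$3,005.30) = $3,606.36

$3,606.36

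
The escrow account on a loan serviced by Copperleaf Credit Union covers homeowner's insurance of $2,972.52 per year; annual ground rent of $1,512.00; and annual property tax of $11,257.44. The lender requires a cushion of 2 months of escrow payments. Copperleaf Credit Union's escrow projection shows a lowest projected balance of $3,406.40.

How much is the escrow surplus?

$782.74

Homeowner's insurance = $2,972.52 per year
Ground rent = $1,512.00 per year
Property tax = $11,257.44 per year
Yearly total = $2,972.52 + $1,512.00 + $11,257.44 = $15,741.96
Per month = $15,741.96 ÷ 12 = $1,311.83
Required reserve = 2 × $1,311.83 = $2,623.66
Surplus = $3,406.40 − $2,623.66 = $782.74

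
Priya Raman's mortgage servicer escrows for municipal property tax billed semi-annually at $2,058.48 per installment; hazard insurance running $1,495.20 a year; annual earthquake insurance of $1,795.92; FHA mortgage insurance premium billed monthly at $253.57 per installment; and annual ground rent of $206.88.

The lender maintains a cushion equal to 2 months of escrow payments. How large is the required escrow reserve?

$1,776.30

Municipal property tax = $2,058.48 × 2 = $4,116.96 per year
Hazard insurance = $1,495.20 per year
Earthquake insurance = $1,795.92 per year
FHA mortgage insurance premium = $253.57 × 12 = $3,042.84 per year
Ground rent = $206.88 per year
Total annual escrow = $4,116.96 + $1,495.20 + $1,795.92 + $3,042.84 + $206.88 = $10,657.80
Per month = $10,657.80 / 12 = $888.15
Reserve = 2 × $888.15 = $1,776.30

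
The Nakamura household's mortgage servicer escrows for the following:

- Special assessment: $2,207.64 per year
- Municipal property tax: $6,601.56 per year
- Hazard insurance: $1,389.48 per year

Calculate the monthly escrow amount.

Special assessment — $2,207.64
Municipal property tax — $6,601.56
Hazard insurance — $1,389.48
Yearly total = $10,198.68
Base monthly escrow = $10,198.68 ÷ 12 = $849.89

$849.89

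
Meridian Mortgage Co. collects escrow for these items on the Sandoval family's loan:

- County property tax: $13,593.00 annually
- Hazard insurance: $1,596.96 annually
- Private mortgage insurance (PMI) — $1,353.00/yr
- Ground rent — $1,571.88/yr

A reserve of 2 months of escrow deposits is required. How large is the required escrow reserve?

County property tax = $13,593.00/yr
Hazard insurance = $1,596.96/yr
Private mortgage insurance (PMI) = $1,353.00/yr
Ground rent = $1,571.88/yr
Yearly total = $18,114.84
Monthly escrow = $18,114.84 ÷ 12 = $1,509.57
Reserve = 2 × $1,509.57 = $3,019.14

$3,019.14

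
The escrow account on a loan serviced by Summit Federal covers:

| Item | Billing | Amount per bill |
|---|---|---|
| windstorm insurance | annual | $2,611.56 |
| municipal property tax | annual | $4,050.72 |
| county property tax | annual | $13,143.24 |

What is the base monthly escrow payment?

Windstorm insurance: $2,611.56
Municipal property tax: $4,050.72
County property tax: $13,143.24
Yearly total = $19,805.52
Per month = $19,805.52 / 12 = $1,650.46

$1,650.46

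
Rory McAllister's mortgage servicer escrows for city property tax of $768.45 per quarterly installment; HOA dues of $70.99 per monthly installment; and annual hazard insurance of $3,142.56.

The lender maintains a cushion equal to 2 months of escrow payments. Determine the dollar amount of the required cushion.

$1,178.04

City property tax — $768.45 × 4 = $3,073.80/yr
HOA dues — $70.99 × 12 = $851.88/yr
Hazard insurance — $3,142.56/yr
Total annual escrow = $7,068.24
Per month = $7,068.24 / 12 = $589.02
Cushion = 2 × $589.02 = $1,178.04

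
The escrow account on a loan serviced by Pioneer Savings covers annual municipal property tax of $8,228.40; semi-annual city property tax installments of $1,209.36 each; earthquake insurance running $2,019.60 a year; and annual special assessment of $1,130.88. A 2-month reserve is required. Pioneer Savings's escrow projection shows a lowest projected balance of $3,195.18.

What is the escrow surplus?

Municipal property tax — $8,228.40 annually
City property tax — $1,209.36 × 2 = $2,418.72 annually
Earthquake insurance — $2,019.60 annually
Special assessment — $1,130.88 annually
Combined annual = $13,797.60
Per month = $13,797.60 ÷ 12 = $1,149.80
Required cushion = 2 × $1,149.80 = $2,299.60
Excess over cushion: $3,195.18 − $2,299.60 = $895.58

$895.58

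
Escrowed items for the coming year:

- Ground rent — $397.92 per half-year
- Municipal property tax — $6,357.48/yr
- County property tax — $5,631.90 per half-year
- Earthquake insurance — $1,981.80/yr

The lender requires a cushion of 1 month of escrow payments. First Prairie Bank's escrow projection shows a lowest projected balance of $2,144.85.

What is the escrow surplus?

$444.94

Ground rent: $397.92 × 2 = $795.84
Municipal property tax: $6,357.48
County property tax: $5,631.90 × 2 = $11,263.80
Earthquake insurance: $1,981.80
Total annual escrow = $795.84 + $6,357.48 + $11,263.80 + $1,981.80 = $20,398.92
Base monthly escrow = $20,398.92 / 12 = $1,699.91
Required reserve = 1 × $1,699.91 = $1,699.91
Excess over cushion: $2,144.85 − $1,699.91 = $444.94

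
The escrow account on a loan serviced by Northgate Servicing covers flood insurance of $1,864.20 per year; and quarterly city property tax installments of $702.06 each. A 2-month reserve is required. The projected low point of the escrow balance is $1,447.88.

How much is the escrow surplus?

$669.14

Flood insurance: $1,864.20 per year
City property tax: $702.06 × 4 = $2,808.24 per year
Total annual escrow = $1,864.20 + $2,808.24 = $4,672.44
Monthly escrow = $4,672.44 / 12 = $389.37
Cushion = 2 × $389.37 = $778.74
Surplus = $1,447.88 − $778.74 = $669.14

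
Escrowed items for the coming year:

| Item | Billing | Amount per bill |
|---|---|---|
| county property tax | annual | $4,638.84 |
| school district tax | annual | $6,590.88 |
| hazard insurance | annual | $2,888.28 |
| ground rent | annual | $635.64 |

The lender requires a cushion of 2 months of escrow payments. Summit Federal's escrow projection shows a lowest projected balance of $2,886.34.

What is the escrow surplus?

$427.40

County property tax — $4,638.84/yr
School district tax — $6,590.88/yr
Hazard insurance — $2,888.28/yr
Ground rent — $635.64/yr
Annual escrow total = $14,753.64
Base monthly escrow = $14,753.64 / 12 = $1,229.47
Required reserve = 2 × $1,229.47 = $2,458.94
Surplus = $2,886.34 − $2,458.94 = $427.40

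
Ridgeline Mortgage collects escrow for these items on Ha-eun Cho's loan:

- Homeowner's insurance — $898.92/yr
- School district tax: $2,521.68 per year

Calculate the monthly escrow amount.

$285.05

Homeowner's insurance — $898.92 annually
School district tax — $2,521.68 annually
Annual escrow total = $898.92 + $2,521.68 = $3,420.60
Monthly = $3,420.60 ÷ 12 = $285.05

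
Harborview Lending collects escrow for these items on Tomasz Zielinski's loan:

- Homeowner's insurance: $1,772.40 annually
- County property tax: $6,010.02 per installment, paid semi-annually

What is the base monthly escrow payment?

$1,149.37

Homeowner's insurance: $1,772.40/yr
County property tax: $6,010.02 × 2 = $12,020.04/yr
Total annual escrow = $13,792.44
Monthly escrow = $13,792.44 ÷ 12 = $1,149.37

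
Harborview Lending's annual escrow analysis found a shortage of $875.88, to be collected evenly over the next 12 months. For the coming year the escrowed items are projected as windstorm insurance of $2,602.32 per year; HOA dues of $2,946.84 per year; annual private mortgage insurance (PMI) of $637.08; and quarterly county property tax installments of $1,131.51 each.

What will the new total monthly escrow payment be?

$965.68

Windstorm insurance — $2,602.32
HOA dues — $2,946.84
Private mortgage insurance (PMI) — $637.08
County property tax — $1,131.51 × 4 = $4,526.04
Annual escrow total = $2,602.32 + $2,946.84 + $637.08 + $4,526.04 = $10,712.28
Monthly escrow = $10,712.28 / 12 = $892.69
Shortage spread = $875.88 ÷ 12 = $72.99/mo
New monthly escrow = $892.69 + $72.99 = $965.68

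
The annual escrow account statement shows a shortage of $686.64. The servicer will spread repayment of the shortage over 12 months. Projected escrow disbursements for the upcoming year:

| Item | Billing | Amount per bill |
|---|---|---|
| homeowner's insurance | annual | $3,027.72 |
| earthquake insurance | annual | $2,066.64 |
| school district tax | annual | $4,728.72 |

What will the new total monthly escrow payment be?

$875.81

Homeowner's insurance = $3,027.72 per year
Earthquake insurance = $2,066.64 per year
School district tax = $4,728.72 per year
Combined annual = $3,027.72 + $2,066.64 + $4,728.72 = $9,823.08
Per month = $9,823.08 ÷ 12 = $818.59
Monthly shortage recovery: $686.64 / 12 = $57.22
New monthly escrow = $818.59 + $57.22 = $875.81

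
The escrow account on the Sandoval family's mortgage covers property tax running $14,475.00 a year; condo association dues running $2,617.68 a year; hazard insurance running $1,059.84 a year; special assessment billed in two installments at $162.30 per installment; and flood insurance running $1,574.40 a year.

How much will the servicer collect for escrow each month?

$1,670.96

Property tax: $14,475.00 per year
Condo association dues: $2,617.68 per year
Hazard insurance: $1,059.84 per year
Special assessment: $162.30 × 2 = $324.60 per year
Flood insurance: $1,574.40 per year
Yearly total = $14,475.00 + $2,617.68 + $1,059.84 + $324.60 + $1,574.40 = $20,051.52
Monthly escrow = $20,051.52 / 12 = $1,670.96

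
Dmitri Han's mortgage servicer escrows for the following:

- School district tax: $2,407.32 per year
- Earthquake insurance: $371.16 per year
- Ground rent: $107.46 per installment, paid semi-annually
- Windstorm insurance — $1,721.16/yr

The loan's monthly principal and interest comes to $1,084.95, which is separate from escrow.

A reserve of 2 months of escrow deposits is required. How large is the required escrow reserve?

School district tax: $2,407.32
Earthquake insurance: $371.16
Ground rent: $107.46 × 2 = $214.92
Windstorm insurance: $1,721.16
Total annual escrow = $4,714.56
Per month = $4,714.56 / 12 = $392.88
Reserve = 2 × $392.88 = $785.76

$785.76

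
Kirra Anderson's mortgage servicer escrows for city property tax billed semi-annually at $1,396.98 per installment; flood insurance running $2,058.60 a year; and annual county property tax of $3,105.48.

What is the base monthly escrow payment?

$663.17

City property tax: $1,396.98 × 2 = $2,793.96 annually
Flood insurance: $2,058.60 annually
County property tax: $3,105.48 annually
Total annual escrow = $2,793.96 + $2,058.60 + $3,105.48 = $7,958.04
Monthly = $7,958.04 ÷ 12 = $663.17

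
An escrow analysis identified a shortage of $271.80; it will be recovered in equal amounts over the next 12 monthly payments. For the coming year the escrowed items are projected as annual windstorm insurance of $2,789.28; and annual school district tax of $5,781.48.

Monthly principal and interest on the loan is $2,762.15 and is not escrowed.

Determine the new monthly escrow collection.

$736.88

Windstorm insurance — $2,789.28
School district tax — $5,781.48
Total annual escrow = $8,570.76
Per month = $8,570.76 ÷ 12 = $714.23
Shortage per month = $271.80 / 12 = $22.65
Adjusted monthly = $714.23 + $22.65 = $736.88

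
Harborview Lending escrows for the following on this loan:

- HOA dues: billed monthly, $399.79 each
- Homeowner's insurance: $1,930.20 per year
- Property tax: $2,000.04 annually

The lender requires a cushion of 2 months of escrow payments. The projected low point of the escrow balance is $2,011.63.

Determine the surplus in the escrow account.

$557.01

HOA dues — $399.79 × 12 = $4,797.48 per year
Homeowner's insurance — $1,930.20 per year
Property tax — $2,000.04 per year
Combined annual = $4,797.48 + $1,930.20 + $2,000.04 = $8,727.72
Per month = $8,727.72 ÷ 12 = $727.31
Cushion = 2 × $727.31 = $1,454.62
Excess over cushion: $2,011.63 − $1,454.62 = $557.01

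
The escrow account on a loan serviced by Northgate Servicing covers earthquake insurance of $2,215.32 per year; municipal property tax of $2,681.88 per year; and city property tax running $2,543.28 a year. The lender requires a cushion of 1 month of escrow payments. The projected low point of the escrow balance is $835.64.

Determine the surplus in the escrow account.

$215.60

Earthquake insurance = $2,215.32 per year
Municipal property tax = $2,681.88 per year
City property tax = $2,543.28 per year
Total annual escrow = $7,440.48
Monthly escrow = $7,440.48 ÷ 12 = $620.04
Required reserve = 1 × $620.04 = $620.04
Excess over cushion: $835.64 − $620.04 = $215.60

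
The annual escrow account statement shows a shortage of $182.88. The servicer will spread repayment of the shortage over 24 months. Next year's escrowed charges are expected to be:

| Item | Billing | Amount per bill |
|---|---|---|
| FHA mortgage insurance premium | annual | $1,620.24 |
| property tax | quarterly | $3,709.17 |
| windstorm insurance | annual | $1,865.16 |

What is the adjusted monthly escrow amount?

FHA mortgage insurance premium = $1,620.24
Property tax = $3,709.17 × 4 = $14,836.68
Windstorm insurance = $1,865.16
Yearly total = $18,322.08
Base monthly escrow = $18,322.08 ÷ 12 = $1,526.84
Shortage spread = $182.88 ÷ 24 = $7.62/mo
New monthly escrow = $1,526.84 + $7.62 = $1,534.46

$1,534.46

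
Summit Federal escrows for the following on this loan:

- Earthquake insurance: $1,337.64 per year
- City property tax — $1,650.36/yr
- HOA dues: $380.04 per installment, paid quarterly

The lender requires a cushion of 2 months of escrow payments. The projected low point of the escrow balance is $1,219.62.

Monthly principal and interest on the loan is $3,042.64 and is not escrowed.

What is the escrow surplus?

$468.26

Earthquake insurance — $1,337.64 annually
City property tax — $1,650.36 annually
HOA dues — $380.04 × 4 = $1,520.16 annually
Yearly total = $1,337.64 + $1,650.36 + $1,520.16 = $4,508.16
Base monthly escrow = $4,508.16 ÷ 12 = $375.68
Required reserve = 2 × $375.68 = $751.36
Excess over cushion: $1,219.62 − $751.36 = $468.26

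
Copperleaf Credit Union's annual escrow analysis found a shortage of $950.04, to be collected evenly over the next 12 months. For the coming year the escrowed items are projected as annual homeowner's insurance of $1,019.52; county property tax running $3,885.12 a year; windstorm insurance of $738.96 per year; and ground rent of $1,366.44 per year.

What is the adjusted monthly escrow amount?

Homeowner's insurance — $1,019.52 per year
County property tax — $3,885.12 per year
Windstorm insurance — $738.96 per year
Ground rent — $1,366.44 per year
Combined annual = $1,019.52 + $3,885.12 + $738.96 + $1,366.44 = $7,010.04
Per month = $7,010.04 / 12 = $584.17
Shortage spread = $950.04 / 12 = $79.17/mo
New monthly escrow = $584.17 + $79.17 = $663.34

$663.34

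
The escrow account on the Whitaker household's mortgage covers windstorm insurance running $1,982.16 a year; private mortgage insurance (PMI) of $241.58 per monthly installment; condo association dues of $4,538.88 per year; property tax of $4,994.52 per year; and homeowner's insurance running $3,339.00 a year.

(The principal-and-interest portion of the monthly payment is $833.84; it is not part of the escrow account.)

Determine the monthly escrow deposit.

Windstorm insurance: $1,982.16
Private mortgage insurance (PMI): $241.58 × 12 = $2,898.96
Condo association dues: $4,538.88
Property tax: $4,994.52
Homeowner's insurance: $3,339.00
Combined annual = $1,982.16 + $2,898.96 + $4,538.88 + $4,994.52 + $3,339.00 = $17,753.52
Base monthly escrow = $17,753.52 / 12 = $1,479.46

$1,479.46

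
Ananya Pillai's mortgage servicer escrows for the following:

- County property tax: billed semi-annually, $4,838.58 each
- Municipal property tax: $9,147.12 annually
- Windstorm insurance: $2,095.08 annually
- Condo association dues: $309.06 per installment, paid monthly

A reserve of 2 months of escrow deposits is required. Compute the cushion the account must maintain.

County property tax: $4,838.58 × 2 = $9,677.16 per year
Municipal property tax: $9,147.12 per year
Windstorm insurance: $2,095.08 per year
Condo association dues: $309.06 × 12 = $3,708.72 per year
Annual escrow total = $9,677.16 + $9,147.12 + $2,095.08 + $3,708.72 = $24,628.08
Monthly = $24,628.08 / 12 = $2,052.34
Cushion = 2 × $2,052.34 = $4,104.68

$4,104.68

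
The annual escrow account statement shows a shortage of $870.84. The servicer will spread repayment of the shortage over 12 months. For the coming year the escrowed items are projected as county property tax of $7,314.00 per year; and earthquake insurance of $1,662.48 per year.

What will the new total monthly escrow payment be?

County property tax: $7,314.00 per year
Earthquake insurance: $1,662.48 per year
Total per year = $7,314.00 + $1,662.48 = $8,976.48
Base monthly escrow = $8,976.48 ÷ 12 = $748.04
Shortage spread = $870.84 ÷ 12 = $72.57/mo
Adjusted monthly = $748.04 + $72.57 = $820.61

$820.61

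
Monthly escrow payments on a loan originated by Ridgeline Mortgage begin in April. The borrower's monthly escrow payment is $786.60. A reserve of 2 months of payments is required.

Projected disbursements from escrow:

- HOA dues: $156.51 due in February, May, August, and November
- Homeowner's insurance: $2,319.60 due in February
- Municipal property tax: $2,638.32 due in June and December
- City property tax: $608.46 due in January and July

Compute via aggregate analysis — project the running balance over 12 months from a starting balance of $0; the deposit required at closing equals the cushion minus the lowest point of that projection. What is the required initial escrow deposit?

Cushion = 2 × $786.60 = $1,573.20
Trial balance (start $0, +$786.60 each month, − disbursements):
  Apr: +$786.60 → $786.60
  May: +$786.60 − $156.51 → $1,416.69
  Jun: +$786.60 − $2,638.32 → -$435.03
  Jul: +$786.60 − $608.46 → -$256.89
  Aug: +$786.60 − $156.51 → $373.20
  Sep: +$786.60 → $1,159.80
  Oct: +$786.60 → $1,946.40
  Nov: +$786.60 − $156.51 → $2,576.49
  Dec: +$786.60 − $2,638.32 → $724.77
  Jan: +$786.60 − $608.46 → $902.91
  Feb: +$786.60 − $2,476.11 → -$786.60
  Mar: +$786.60 → $0.00
Lowest trial balance = -$786.60 (Feb)
Initial deposit = cushion − low point = $1,573.20 − (-$786.60) = $2,359.80

$2,359.80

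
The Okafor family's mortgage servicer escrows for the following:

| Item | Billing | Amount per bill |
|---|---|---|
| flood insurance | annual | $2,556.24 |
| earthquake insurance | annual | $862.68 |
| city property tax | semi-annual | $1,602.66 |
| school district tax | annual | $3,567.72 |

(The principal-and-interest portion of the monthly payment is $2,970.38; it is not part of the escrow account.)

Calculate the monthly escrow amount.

Flood insurance: $2,556.24 per year
Earthquake insurance: $862.68 per year
City property tax: $1,602.66 × 2 = $3,205.32 per year
School district tax: $3,567.72 per year
Combined annual = $2,556.24 + $862.68 + $3,205.32 + $3,567.72 = $10,191.96
Monthly = $10,191.96 ÷ 12 = $849.33

$849.33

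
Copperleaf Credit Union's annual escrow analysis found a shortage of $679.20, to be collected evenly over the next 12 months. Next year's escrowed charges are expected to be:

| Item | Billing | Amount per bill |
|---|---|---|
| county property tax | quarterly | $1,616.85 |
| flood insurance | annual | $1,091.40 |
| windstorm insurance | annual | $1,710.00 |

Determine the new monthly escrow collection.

$829.00

County property tax = $1,616.85 × 4 = $6,467.40
Flood insurance = $1,091.40
Windstorm insurance = $1,710.00
Total per year = $6,467.40 + $1,091.40 + $1,710.00 = $9,268.80
Monthly = $9,268.80 ÷ 12 = $772.40
Monthly shortage recovery: $679.20 ÷ 12 = $56.60
New monthly escrow = $772.40 + $56.60 = $829.00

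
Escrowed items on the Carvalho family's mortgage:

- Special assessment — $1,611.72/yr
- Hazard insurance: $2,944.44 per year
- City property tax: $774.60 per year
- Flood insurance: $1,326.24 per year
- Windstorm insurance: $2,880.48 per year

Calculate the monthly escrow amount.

$794.79

Special assessment — $1,611.72 per year
Hazard insurance — $2,944.44 per year
City property tax — $774.60 per year
Flood insurance — $1,326.24 per year
Windstorm insurance — $2,880.48 per year
Yearly total = $1,611.72 + $2,944.44 + $774.60 + $1,326.24 + $2,880.48 = $9,537.48
Monthly escrow = $9,537.48 / 12 = $794.79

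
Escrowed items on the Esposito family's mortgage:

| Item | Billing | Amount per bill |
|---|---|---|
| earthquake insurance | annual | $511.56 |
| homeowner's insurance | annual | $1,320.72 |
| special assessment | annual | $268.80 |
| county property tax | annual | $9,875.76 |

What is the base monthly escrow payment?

$998.07

Earthquake insurance — $511.56/yr
Homeowner's insurance — $1,320.72/yr
Special assessment — $268.80/yr
County property tax — $9,875.76/yr
Yearly total = $511.56 + $1,320.72 + $268.80 + $9,875.76 = $11,976.84
Base monthly escrow = $11,976.84 ÷ 12 = $998.07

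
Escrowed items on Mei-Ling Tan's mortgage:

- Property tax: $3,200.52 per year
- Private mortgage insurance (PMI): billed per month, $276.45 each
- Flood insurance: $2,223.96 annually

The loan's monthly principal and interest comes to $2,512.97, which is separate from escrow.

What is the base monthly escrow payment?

$728.49

Property tax — $3,200.52 per year
Private mortgage insurance (PMI) — $276.45 × 12 = $3,317.40 per year
Flood insurance — $2,223.96 per year
Total annual escrow = $8,741.88
Base monthly escrow = $8,741.88 / 12 = $728.49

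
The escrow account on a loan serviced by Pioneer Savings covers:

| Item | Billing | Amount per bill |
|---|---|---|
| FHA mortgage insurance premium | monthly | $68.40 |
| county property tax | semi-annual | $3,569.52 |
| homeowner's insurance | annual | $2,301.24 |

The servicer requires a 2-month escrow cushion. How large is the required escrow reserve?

$1,710.18

FHA mortgage insurance premium = $68.40 × 12 = $820.80
County property tax = $3,569.52 × 2 = $7,139.04
Homeowner's insurance = $2,301.24
Total annual escrow = $10,261.08
Per month = $10,261.08 / 12 = $855.09
Required cushion = 2 × $855.09 = $1,710.18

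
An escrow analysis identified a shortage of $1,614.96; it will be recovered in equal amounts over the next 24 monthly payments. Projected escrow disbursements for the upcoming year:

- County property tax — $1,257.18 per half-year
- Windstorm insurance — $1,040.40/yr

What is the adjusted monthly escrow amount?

County property tax — $1,257.18 × 2 = $2,514.36
Windstorm insurance — $1,040.40
Annual escrow total = $2,514.36 + $1,040.40 = $3,554.76
Monthly = $3,554.76 ÷ 12 = $296.23
Monthly shortage recovery: $1,614.96 ÷ 24 = $67.29
Adjusted monthly = $296.23 + $67.29 = $363.52

$363.52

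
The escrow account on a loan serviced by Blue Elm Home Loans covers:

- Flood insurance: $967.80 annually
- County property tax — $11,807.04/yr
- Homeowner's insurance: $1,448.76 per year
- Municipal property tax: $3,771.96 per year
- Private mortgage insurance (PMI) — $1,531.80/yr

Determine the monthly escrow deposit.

Flood insurance — $967.80
County property tax — $11,807.04
Homeowner's insurance — $1,448.76
Municipal property tax — $3,771.96
Private mortgage insurance (PMI) — $1,531.80
Yearly total = $967.80 + $11,807.04 + $1,448.76 + $3,771.96 + $1,531.80 = $19,527.36
Monthly escrow = $19,527.36 / 12 = $1,627.28

$1,627.28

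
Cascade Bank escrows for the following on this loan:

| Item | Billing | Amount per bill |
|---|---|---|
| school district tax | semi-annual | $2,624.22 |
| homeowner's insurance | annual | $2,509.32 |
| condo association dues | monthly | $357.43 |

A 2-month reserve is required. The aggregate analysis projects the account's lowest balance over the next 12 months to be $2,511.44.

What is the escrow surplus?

$503.62

School district tax = $2,624.22 × 2 = $5,248.44 annually
Homeowner's insurance = $2,509.32 annually
Condo association dues = $357.43 × 12 = $4,289.16 annually
Combined annual = $12,046.92
Monthly escrow = $12,046.92 ÷ 12 = $1,003.91
Required cushion = 2 × $1,003.91 = $2,007.82
Excess over cushion: $2,511.44 − $2,007.82 = $503.62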